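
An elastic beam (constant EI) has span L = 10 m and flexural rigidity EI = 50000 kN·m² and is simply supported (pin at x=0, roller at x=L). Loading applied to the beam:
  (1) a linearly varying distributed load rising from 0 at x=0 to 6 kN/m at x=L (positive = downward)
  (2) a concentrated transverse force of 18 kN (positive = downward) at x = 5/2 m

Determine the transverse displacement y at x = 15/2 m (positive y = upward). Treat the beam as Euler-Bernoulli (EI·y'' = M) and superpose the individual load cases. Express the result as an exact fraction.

Load 1 — triangular load w₀=6 kN/m (0→w₀ over full span):
  y_1 = -w₀x(7L⁴-10L²x²+3x⁴)/(360LEI) = -6·(15/2)·(7·10⁴-10·10²·(15/2)²+3·(15/2)⁴)/(360·10·50000) = -119/20480 m
Load 2 — point force P=18 kN at a=5/2 m (b=L-a=15/2):
  y_2 = -Pa(L-x)(2Lx-a²-x²)/(6LEI)  [x>a] = -18·(5/2)·(10-(15/2))·(2·10·(15/2)-(5/2)²-(15/2)²)/(6·10·50000) = -21/6400 m
Superposition: y = Σ y_i = -931/102400 m ≈ -0.009092 m

y(15/2) = -931/102400 m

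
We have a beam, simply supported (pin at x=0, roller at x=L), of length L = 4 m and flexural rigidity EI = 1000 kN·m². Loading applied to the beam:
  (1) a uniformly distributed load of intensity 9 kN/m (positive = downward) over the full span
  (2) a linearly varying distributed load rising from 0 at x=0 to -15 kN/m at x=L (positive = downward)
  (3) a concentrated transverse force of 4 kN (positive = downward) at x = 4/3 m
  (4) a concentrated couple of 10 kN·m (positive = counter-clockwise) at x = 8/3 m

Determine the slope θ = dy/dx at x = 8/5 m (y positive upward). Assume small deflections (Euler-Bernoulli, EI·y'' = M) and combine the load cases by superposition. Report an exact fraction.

θ(8/5) = -541/253125 rad

Load 1 — uniform load w=9 kN/m over full span:
  θ_1 = -w(L³-6Lx²+4x³)/(24EI) = -9·(4³-6·4·(8/5)²+4·(8/5)³)/(24·1000) = -111/15625 rad
Load 2 — triangular load w₀=-15 kN/m (0→w₀ over full span):
  θ_2 = -w₀(7L⁴-30L²x²+15x⁴)/(360LEI) = -(-15)·(7·4⁴-30·4²·(8/5)²+15·(8/5)⁴)/(360·4·1000) = 323/46875 rad
Load 3 — point force P=4 kN at a=4/3 m (b=L-a=8/3):
  θ_3 = -Pa(2L²-6Lx+3x²+a²)/(6LEI)  [x>a] = -4·(4/3)·(2·4²-6·4·(8/5)+3·(8/5)²+(4/3)²)/(6·4·1000) = -172/253125 rad
Load 4 — applied couple M₀=10 kN·m at a=8/3 m (b=L-a=4/3):
  θ_4 = (M₀x²/(2L)+C₁)/EI  [x≤a] with C₁=M₀(3b²-L²)/(6L)=-40/9 = (10·(8/5)²/(2·4)+(-40/9))/1000 = -7/5625 rad
Superposition: θ = Σ θ_i = -541/253125 rad ≈ -0.002137 rad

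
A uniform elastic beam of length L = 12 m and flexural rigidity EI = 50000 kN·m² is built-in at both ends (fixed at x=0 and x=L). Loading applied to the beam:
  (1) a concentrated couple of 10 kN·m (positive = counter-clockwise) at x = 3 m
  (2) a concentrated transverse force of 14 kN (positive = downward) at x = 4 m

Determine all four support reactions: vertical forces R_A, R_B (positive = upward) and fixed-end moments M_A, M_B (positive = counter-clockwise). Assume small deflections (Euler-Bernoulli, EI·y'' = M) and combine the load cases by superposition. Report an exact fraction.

Load 1 — applied couple M₀=10 kN·m at a=3 m (b=L-a=9):
  R_A = 6M₀ab/L³ = 6·10·3·9/12³ = 15/16 kN
  M_A = M₀b(2a-b)/L² = 10·9·(2·3-9)/12² = -15/8 kN·m
  R_B = -6M₀ab/L³ = -6·10·3·9/12³ = -15/16 kN
  M_B = M₀a(2b-a)/L² = 10·3·(2·9-3)/12² = 25/8 kN·m
Load 2 — point force P=14 kN at a=4 m (b=L-a=8):
  R_A = Pb²(3a+b)/L³ = 14·8²·(3·4+8)/12³ = 280/27 kN
  M_A = Pab²/L² = 14·4·8²/12² = 224/9 kN·m
  R_B = Pa²(a+3b)/L³ = 14·4²·(4+3·8)/12³ = 98/27 kN
  M_B = -Pa²b/L² = -14·4²·8/12² = -112/9 kN·m
Superposition: R_A = 4885/432 kN, M_A = 1657/72 kN·m, R_B = 1163/432 kN, M_B = -671/72 kN·m

R_A = 4885/432 kN, M_A = 1657/72 kN·m, R_B = 1163/432 kN, M_B = -671/72 kN·m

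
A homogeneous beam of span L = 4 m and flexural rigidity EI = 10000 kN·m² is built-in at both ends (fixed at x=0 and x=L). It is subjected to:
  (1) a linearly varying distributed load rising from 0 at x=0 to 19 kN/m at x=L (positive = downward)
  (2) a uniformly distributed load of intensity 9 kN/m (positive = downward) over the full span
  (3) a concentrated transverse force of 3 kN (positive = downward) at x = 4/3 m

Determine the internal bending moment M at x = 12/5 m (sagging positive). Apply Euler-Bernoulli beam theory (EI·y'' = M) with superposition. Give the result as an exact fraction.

Load 1 — triangular load w₀=19 kN/m (0→w₀ over full span):
  M_1 = 3w₀Lx/20 - w₀L²/30 - w₀x³/(6L) = 3·19·4·(12/5)/20 - 19·4²/30 - 19·(12/5)³/(6·4) = 2356/375 kN·m
Load 2 — uniform load w=9 kN/m over full span:
  M_2 = wLx/2 - wL²/12 - wx²/2 = 9·4·(12/5)/2 - 9·4²/12 - 9·(12/5)²/2 = 132/25 kN·m
Load 3 — point force P=3 kN at a=4/3 m (b=L-a=8/3):
  M_3 = Pa²(a+3b)(L-x)/L³ - Pa²b/L²  [x>a] = 3·(4/3)²·((4/3)+3·(8/3))·(4-(12/5))/4³ - 3·(4/3)²·(8/3)/4² = 16/45 kN·m
Superposition: M = Σ M_i = 13408/1125 kN·m ≈ 11.918222 kN·m

M(12/5) = 13408/1125 kN·m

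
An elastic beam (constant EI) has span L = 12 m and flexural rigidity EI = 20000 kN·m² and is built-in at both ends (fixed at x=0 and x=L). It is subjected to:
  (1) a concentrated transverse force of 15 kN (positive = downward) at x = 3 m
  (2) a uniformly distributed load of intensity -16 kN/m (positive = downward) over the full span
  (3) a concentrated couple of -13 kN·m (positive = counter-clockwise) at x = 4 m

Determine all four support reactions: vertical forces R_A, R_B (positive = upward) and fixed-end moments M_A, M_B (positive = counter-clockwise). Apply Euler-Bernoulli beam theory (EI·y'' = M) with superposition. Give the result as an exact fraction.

R_A = -24419/288 kN, M_A = -2667/16 kN·m, R_B = -26557/288 kN, M_B = 8603/48 kN·m

Load 1 — point force P=15 kN at a=3 m (b=L-a=9):
  R_A = Pb²(3a+b)/L³ = 15·9²·(3·3+9)/12³ = 405/32 kN
  M_A = Pab²/L² = 15·3·9²/12² = 405/16 kN·m
  R_B = Pa²(a+3b)/L³ = 15·3²·(3+3·9)/12³ = 75/32 kN
  M_B = -Pa²b/L² = -15·3²·9/12² = -135/16 kN·m
Load 2 — uniform load w=-16 kN/m over full span:
  R_A = wL/2 = (-16)·12/2 = -96 kN
  M_A = wL²/12 = (-16)·12²/12 = -192 kN·m
  R_B = wL/2 = (-16)·12/2 = -96 kN
  M_B = -wL²/12 = -(-16)·12²/12 = 192 kN·m
Load 3 — applied couple M₀=-13 kN·m at a=4 m (b=L-a=8):
  R_A = 6M₀ab/L³ = 6·(-13)·4·8/12³ = -13/9 kN
  M_A = M₀b(2a-b)/L² = (-13)·8·(2·4-8)/12² = 0 kN·m
  R_B = -6M₀ab/L³ = -6·(-13)·4·8/12³ = 13/9 kN
  M_B = M₀a(2b-a)/L² = (-13)·4·(2·8-4)/12² = -13/3 kN·m
Superposition: R_A = -24419/288 kN, M_A = -2667/16 kN·m, R_B = -26557/288 kN, M_B = 8603/48 kN·m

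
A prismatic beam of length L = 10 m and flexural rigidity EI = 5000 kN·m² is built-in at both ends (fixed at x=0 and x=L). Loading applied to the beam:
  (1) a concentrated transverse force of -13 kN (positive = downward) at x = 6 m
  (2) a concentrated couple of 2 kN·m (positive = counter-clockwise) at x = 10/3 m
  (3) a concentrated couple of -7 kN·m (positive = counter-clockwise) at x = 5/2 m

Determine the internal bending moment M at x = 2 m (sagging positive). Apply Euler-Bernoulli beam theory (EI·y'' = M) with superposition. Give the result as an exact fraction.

Load 1 — point force P=-13 kN at a=6 m (b=L-a=4):
  M_1 = Pb²(3a+b)x/L³ - Pab²/L²  [x≤a] = (-13)·4²·(3·6+4)·2/10³ - (-13)·6·4²/10² = 416/125 kN·m
Load 2 — applied couple M₀=2 kN·m at a=10/3 m (b=L-a=20/3):
  M_2 = R_Ax - M_A  [x≤a] with R_A=4/15, M_A=0 = (4/15)·2 - 0 = 8/15 kN·m
Load 3 — applied couple M₀=-7 kN·m at a=5/2 m (b=L-a=15/2):
  M_3 = R_Ax - M_A  [x≤a] with R_A=-63/80, M_A=21/16 = (-63/80)·2 - (21/16) = -231/80 kN·m
Superposition: M = Σ M_i = 5843/6000 kN·m ≈ 0.973833 kN·m

M(2) = 5843/6000 kN·m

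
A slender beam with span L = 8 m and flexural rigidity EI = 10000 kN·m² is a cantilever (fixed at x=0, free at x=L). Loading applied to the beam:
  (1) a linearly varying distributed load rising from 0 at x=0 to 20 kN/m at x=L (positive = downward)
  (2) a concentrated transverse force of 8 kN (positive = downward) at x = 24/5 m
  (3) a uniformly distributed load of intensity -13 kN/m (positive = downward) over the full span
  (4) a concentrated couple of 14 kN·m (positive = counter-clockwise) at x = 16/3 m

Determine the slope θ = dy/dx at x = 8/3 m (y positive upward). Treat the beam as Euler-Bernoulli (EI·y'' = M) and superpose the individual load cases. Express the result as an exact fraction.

θ(8/3) = -8701/759375 rad

Load 1 — triangular load w₀=20 kN/m (0→w₀ over full span):
  θ_1 = (w₀Lx²/4-w₀L²x/3-w₀x⁴/(24L))/EI = (20·8·(8/3)²/4-20·8²·(8/3)/3-20·(8/3)⁴/(24·8))/10000 = -2608/30375 rad
Load 2 — point force P=8 kN at a=24/5 m (b=L-a=16/5):
  θ_2 = -Px(2a-x)/(2EI)  [x≤a] = -8·(8/3)·(2·(24/5)-(8/3))/(2·10000) = -208/28125 rad
Load 3 — uniform load w=-13 kN/m over full span:
  θ_3 = -wx(x²-3Lx+3L²)/(6EI) = -(-13)·(8/3)·((8/3)²-3·8·(8/3)+3·8²)/(6·10000) = 3952/50625 rad
Load 4 — applied couple M₀=14 kN·m at a=16/3 m (b=L-a=8/3):
  θ_4 = M₀x/EI  [x≤a] = 14·(8/3)/10000 = 7/1875 rad
Superposition: θ = Σ θ_i = -8701/759375 rad ≈ -0.011458 rad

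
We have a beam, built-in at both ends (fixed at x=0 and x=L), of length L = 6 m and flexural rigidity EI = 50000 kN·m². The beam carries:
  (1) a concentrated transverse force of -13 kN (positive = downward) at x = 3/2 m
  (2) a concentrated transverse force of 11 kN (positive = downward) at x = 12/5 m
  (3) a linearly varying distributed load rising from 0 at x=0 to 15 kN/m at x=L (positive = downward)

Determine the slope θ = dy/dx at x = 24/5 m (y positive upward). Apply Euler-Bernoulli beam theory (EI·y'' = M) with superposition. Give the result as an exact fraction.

Load 1 — point force P=-13 kN at a=3/2 m (b=L-a=9/2):
  θ_1 = Pa²(L-x)(2bL-(3b+a)(L-x))/(2L³EI)  [x>a] = (-13)·(3/2)²·(6-(24/5))·(2·(9/2)·6-(3·(9/2)+(3/2))·(6-(24/5)))/(2·6³·50000) = -117/2000000 rad
Load 2 — point force P=11 kN at a=12/5 m (b=L-a=18/5):
  θ_2 = Pa²(L-x)(2bL-(3b+a)(L-x))/(2L³EI)  [x>a] = 11·(12/5)²·(6-(24/5))·(2·(18/5)·6-(3·(18/5)+(12/5))·(6-(24/5)))/(2·6³·50000) = 1881/19531250 rad
Load 3 — triangular load w₀=15 kN/m (0→w₀ over full span):
  θ_3 = -w₀(2x(L-x)(L-2x)(x+2L)+x²(L-x)²)/(120LEI) = -15·(2·(24/5)·(6-(24/5))·(6-2·(24/5))·((24/5)+2·6)+(24/5)²·(6-(24/5))²)/(120·6·50000) = 108/390625 rad
Superposition: θ = Σ θ_i = 392859/1250000000 rad ≈ 0.000314 rad

θ(24/5) = 392859/1250000000 rad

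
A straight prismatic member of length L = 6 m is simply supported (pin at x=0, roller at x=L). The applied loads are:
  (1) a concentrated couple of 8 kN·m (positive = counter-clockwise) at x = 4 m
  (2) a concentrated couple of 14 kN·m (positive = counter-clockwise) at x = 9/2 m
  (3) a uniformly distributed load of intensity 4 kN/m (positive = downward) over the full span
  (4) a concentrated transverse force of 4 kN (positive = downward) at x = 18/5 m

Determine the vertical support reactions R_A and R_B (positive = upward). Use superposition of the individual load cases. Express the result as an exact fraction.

Load 1 — applied couple M₀=8 kN·m at a=4 m (b=L-a=2):
  R_A = M₀/L = 8/6 = 4/3 kN
  R_B = -M₀/L = -8/6 = -4/3 kN
Load 2 — applied couple M₀=14 kN·m at a=9/2 m (b=L-a=3/2):
  R_A = M₀/L = 14/6 = 7/3 kN
  R_B = -M₀/L = -14/6 = -7/3 kN
Load 3 — uniform load w=4 kN/m over full span:
  R_A = wL/2 = 4·6/2 = 12 kN
  R_B = wL/2 = 4·6/2 = 12 kN
Load 4 — point force P=4 kN at a=18/5 m (b=L-a=12/5):
  R_A = Pb/L = 4·(12/5)/6 = 8/5 kN
  R_B = Pa/L = 4·(18/5)/6 = 12/5 kN
Superposition: R_A = 259/15 kN, R_B = 161/15 kN

R_A = 259/15 kN, R_B = 161/15 kN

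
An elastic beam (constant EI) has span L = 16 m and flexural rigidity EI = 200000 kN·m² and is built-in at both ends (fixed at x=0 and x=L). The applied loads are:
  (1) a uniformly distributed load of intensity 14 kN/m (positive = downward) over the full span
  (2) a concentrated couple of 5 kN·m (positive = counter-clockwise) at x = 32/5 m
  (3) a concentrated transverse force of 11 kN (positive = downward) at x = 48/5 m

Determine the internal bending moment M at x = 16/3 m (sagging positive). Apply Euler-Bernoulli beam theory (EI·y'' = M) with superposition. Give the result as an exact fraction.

Load 1 — uniform load w=14 kN/m over full span:
  M_1 = wLx/2 - wL²/12 - wx²/2 = 14·16·(16/3)/2 - 14·16²/12 - 14·(16/3)²/2 = 896/9 kN·m
Load 2 — applied couple M₀=5 kN·m at a=32/5 m (b=L-a=48/5):
  M_2 = R_Ax - M_A  [x≤a] with R_A=9/20, M_A=3/5 = (9/20)·(16/3) - (3/5) = 9/5 kN·m
Load 3 — point force P=11 kN at a=48/5 m (b=L-a=32/5):
  M_3 = Pb²(3a+b)x/L³ - Pab²/L²  [x≤a] = 11·(32/5)²·(3·(48/5)+(32/5))·(16/3)/16³ - 11·(48/5)·(32/5)²/16² = 1408/375 kN·m
Superposition: M = Σ M_i = 118249/1125 kN·m ≈ 105.110222 kN·m

M(16/3) = 118249/1125 kN·m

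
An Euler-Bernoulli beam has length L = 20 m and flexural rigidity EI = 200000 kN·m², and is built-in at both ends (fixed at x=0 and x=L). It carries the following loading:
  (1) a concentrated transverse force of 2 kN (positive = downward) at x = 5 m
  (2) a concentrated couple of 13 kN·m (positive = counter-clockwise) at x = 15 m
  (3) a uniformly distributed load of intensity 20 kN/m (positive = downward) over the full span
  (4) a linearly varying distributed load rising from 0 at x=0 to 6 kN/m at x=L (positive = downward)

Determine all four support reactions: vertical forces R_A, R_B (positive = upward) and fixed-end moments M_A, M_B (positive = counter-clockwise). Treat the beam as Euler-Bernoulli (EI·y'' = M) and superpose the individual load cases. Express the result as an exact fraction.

Load 1 — point force P=2 kN at a=5 m (b=L-a=15):
  R_A = Pb²(3a+b)/L³ = 2·15²·(3·5+15)/20³ = 27/16 kN
  M_A = Pab²/L² = 2·5·15²/20² = 45/8 kN·m
  R_B = Pa²(a+3b)/L³ = 2·5²·(5+3·15)/20³ = 5/16 kN
  M_B = -Pa²b/L² = -2·5²·15/20² = -15/8 kN·m
Load 2 — applied couple M₀=13 kN·m at a=15 m (b=L-a=5):
  R_A = 6M₀ab/L³ = 6·13·15·5/20³ = 117/160 kN
  M_A = M₀b(2a-b)/L² = 13·5·(2·15-5)/20² = 65/16 kN·m
  R_B = -6M₀ab/L³ = -6·13·15·5/20³ = -117/160 kN
  M_B = M₀a(2b-a)/L² = 13·15·(2·5-15)/20² = -39/16 kN·m
Load 3 — uniform load w=20 kN/m over full span:
  R_A = wL/2 = 20·20/2 = 200 kN
  M_A = wL²/12 = 20·20²/12 = 2000/3 kN·m
  R_B = wL/2 = 20·20/2 = 200 kN
  M_B = -wL²/12 = -20·20²/12 = -2000/3 kN·m
Load 4 — triangular load w₀=6 kN/m (0→w₀ over full span):
  R_A = 3w₀L/20 = 3·6·20/20 = 18 kN
  M_A = w₀L²/30 = 6·20²/30 = 80 kN·m
  R_B = 7w₀L/20 = 7·6·20/20 = 42 kN
  M_B = -w₀L²/20 = -6·20²/20 = -120 kN·m
Superposition: R_A = 35267/160 kN, M_A = 36305/48 kN·m, R_B = 38653/160 kN, M_B = -37967/48 kN·m

R_A = 35267/160 kN, M_A = 36305/48 kN·m, R_B = 38653/160 kN, M_B = -37967/48 kN·m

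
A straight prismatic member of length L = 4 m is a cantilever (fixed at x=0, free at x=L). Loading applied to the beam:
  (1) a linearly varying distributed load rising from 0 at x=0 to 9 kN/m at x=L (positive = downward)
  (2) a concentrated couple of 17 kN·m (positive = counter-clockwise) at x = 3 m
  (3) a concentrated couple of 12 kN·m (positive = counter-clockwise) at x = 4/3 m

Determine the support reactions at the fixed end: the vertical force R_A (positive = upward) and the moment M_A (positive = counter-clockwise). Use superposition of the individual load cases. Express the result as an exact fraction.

Load 1 — triangular load w₀=9 kN/m (0→w₀ over full span):
  R_A = w₀L/2 = 9·4/2 = 18 kN
  M_A = w₀L²/3 = 9·4²/3 = 48 kN·m
Load 2 — applied couple M₀=17 kN·m at a=3 m (b=L-a=1):
  R_A = 0 kN
  M_A = -M₀ = -17 kN·m
Load 3 — applied couple M₀=12 kN·m at a=4/3 m (b=L-a=8/3):
  R_A = 0 kN
  M_A = -M₀ = -12 kN·m
Superposition: R_A = 18 kN, M_A = 19 kN·m

R_A = 18 kN, M_A = 19 kN·m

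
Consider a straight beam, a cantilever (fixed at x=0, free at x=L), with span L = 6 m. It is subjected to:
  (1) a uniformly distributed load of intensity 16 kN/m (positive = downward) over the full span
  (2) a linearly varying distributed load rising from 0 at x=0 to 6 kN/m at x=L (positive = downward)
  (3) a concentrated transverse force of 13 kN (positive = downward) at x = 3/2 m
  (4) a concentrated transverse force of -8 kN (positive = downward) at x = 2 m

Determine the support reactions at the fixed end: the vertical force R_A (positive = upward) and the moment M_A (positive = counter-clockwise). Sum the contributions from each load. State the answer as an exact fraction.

Load 1 — uniform load w=16 kN/m over full span:
  R_A = wL = 16·6 = 96 kN
  M_A = wL²/2 = 16·6²/2 = 288 kN·m
Load 2 — triangular load w₀=6 kN/m (0→w₀ over full span):
  R_A = w₀L/2 = 6·6/2 = 18 kN
  M_A = w₀L²/3 = 6·6²/3 = 72 kN·m
Load 3 — point force P=13 kN at a=3/2 m (b=L-a=9/2):
  R_A = P = 13 kN
  M_A = Pa = 13·(3/2) = 39/2 kN·m
Load 4 — point force P=-8 kN at a=2 m (b=L-a=4):
  R_A = P = (-8) = -8 kN
  M_A = Pa = (-8)·2 = -16 kN·m
Superposition: R_A = 119 kN, M_A = 727/2 kN·m

R_A = 119 kN, M_A = 727/2 kN·m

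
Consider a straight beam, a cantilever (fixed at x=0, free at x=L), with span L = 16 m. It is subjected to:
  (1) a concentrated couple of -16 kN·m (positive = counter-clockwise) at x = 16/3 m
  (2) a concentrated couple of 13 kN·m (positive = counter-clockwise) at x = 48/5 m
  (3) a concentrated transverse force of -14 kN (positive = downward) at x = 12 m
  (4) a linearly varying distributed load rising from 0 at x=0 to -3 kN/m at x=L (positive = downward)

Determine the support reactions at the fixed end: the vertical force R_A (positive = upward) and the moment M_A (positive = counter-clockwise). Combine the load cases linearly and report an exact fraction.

R_A = -38 kN, M_A = -421 kN·m

Load 1 — applied couple M₀=-16 kN·m at a=16/3 m (b=L-a=32/3):
  R_A = 0 kN
  M_A = -M₀ = -(-16) = 16 kN·m
Load 2 — applied couple M₀=13 kN·m at a=48/5 m (b=L-a=32/5):
  R_A = 0 kN
  M_A = -M₀ = -13 kN·m
Load 3 — point force P=-14 kN at a=12 m (b=L-a=4):
  R_A = P = (-14) = -14 kN
  M_A = Pa = (-14)·12 = -168 kN·m
Load 4 — triangular load w₀=-3 kN/m (0→w₀ over full span):
  R_A = w₀L/2 = (-3)·16/2 = -24 kN
  M_A = w₀L²/3 = (-3)·16²/3 = -256 kN·m
Superposition: R_A = -38 kN, M_A = -421 kN·m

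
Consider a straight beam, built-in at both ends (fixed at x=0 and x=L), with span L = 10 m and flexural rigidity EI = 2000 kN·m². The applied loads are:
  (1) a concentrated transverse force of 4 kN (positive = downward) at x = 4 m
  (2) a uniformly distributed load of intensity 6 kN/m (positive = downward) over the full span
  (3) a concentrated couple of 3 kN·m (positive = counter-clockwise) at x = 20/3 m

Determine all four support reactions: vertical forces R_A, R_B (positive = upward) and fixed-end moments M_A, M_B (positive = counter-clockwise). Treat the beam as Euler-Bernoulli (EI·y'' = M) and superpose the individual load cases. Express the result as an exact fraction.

R_A = 4124/125 kN, M_A = 1419/25 kN·m, R_B = 3876/125 kN, M_B = -1346/25 kN·m

Load 1 — point force P=4 kN at a=4 m (b=L-a=6):
  R_A = Pb²(3a+b)/L³ = 4·6²·(3·4+6)/10³ = 324/125 kN
  M_A = Pab²/L² = 4·4·6²/10² = 144/25 kN·m
  R_B = Pa²(a+3b)/L³ = 4·4²·(4+3·6)/10³ = 176/125 kN
  M_B = -Pa²b/L² = -4·4²·6/10² = -96/25 kN·m
Load 2 — uniform load w=6 kN/m over full span:
  R_A = wL/2 = 6·10/2 = 30 kN
  M_A = wL²/12 = 6·10²/12 = 50 kN·m
  R_B = wL/2 = 6·10/2 = 30 kN
  M_B = -wL²/12 = -6·10²/12 = -50 kN·m
Load 3 — applied couple M₀=3 kN·m at a=20/3 m (b=L-a=10/3):
  R_A = 6M₀ab/L³ = 6·3·(20/3)·(10/3)/10³ = 2/5 kN
  M_A = M₀b(2a-b)/L² = 3·(10/3)·(2·(20/3)-(10/3))/10² = 1 kN·m
  R_B = -6M₀ab/L³ = -6·3·(20/3)·(10/3)/10³ = -2/5 kN
  M_B = M₀a(2b-a)/L² = 3·(20/3)·(2·(10/3)-(20/3))/10² = 0 kN·m
Superposition: R_A = 4124/125 kN, M_A = 1419/25 kN·m, R_B = 3876/125 kN, M_B = -1346/25 kN·m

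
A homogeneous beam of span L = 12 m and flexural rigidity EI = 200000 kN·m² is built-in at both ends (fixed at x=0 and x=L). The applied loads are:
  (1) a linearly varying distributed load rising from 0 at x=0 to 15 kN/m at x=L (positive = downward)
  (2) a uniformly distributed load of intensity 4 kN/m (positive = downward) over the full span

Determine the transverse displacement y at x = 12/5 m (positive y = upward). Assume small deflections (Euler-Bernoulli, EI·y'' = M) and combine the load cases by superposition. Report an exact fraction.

y(12/5) = -11448/9765625 m

Load 1 — triangular load w₀=15 kN/m (0→w₀ over full span):
  y_1 = -w₀x²(L-x)²(x+2L)/(120LEI) = -15·(12/5)²·(12-(12/5))²·((12/5)+2·12)/(120·12·200000) = -7128/9765625 m
Load 2 — uniform load w=4 kN/m over full span:
  y_2 = -wx²(L-x)²/(24EI) = -4·(12/5)²·(12-(12/5))²/(24·200000) = -864/1953125 m
Superposition: y = Σ y_i = -11448/9765625 m ≈ -0.001172 m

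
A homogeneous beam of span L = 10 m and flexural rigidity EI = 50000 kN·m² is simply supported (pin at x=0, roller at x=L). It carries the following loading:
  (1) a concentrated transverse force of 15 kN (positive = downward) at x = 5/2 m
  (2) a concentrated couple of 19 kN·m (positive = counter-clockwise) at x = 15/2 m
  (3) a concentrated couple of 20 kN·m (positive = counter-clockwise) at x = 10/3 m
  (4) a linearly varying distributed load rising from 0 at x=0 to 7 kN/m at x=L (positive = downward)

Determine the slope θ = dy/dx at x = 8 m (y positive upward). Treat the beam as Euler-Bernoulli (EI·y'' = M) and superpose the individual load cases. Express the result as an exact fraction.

θ(8) = 3383/960000 rad

Load 1 — point force P=15 kN at a=5/2 m (b=L-a=15/2):
  θ_1 = -Pa(2L²-6Lx+3x²+a²)/(6LEI)  [x>a] = -15·(5/2)·(2·10²-6·10·8+3·8²+(5/2)²)/(6·10·50000) = 327/320000 rad
Load 2 — applied couple M₀=19 kN·m at a=15/2 m (b=L-a=5/2):
  θ_2 = (M₀x²/(2L)-M₀(x-a)+C₁)/EI  [x>a] with C₁=M₀(3b²-L²)/(6L)=-1235/48 = (19·8²/(2·10)-19·(8-(15/2))+(-1235/48))/50000 = 6137/12000000 rad
Load 3 — applied couple M₀=20 kN·m at a=10/3 m (b=L-a=20/3):
  θ_3 = (M₀x²/(2L)-M₀(x-a)+C₁)/EI  [x>a] with C₁=M₀(3b²-L²)/(6L)=100/9 = (20·8²/(2·10)-20·(8-(10/3))+(100/9))/50000 = -41/112500 rad
Load 4 — triangular load w₀=7 kN/m (0→w₀ over full span):
  θ_4 = -w₀(7L⁴-30L²x²+15x⁴)/(360LEI) = -7·(7·10⁴-30·10²·8²+15·8⁴)/(360·10·50000) = 5299/2250000 rad
Superposition: θ = Σ θ_i = 3383/960000 rad ≈ 0.003524 rad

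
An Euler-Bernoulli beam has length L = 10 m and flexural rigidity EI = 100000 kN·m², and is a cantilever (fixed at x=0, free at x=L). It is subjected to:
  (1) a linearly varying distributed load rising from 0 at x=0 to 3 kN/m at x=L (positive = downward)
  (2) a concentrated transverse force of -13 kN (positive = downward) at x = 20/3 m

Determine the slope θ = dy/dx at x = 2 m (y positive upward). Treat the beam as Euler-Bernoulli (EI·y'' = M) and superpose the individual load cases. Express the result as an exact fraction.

Load 1 — triangular load w₀=3 kN/m (0→w₀ over full span):
  θ_1 = (w₀Lx²/4-w₀L²x/3-w₀x⁴/(24L))/EI = (3·10·2²/4-3·10²·2/3-3·2⁴/(24·10))/100000 = -851/500000 rad
Load 2 — point force P=-13 kN at a=20/3 m (b=L-a=10/3):
  θ_2 = -Px(2a-x)/(2EI)  [x≤a] = -(-13)·2·(2·(20/3)-2)/(2·100000) = 221/150000 rad
Superposition: θ = Σ θ_i = -343/1500000 rad ≈ -0.000229 rad

θ(2) = -343/1500000 rad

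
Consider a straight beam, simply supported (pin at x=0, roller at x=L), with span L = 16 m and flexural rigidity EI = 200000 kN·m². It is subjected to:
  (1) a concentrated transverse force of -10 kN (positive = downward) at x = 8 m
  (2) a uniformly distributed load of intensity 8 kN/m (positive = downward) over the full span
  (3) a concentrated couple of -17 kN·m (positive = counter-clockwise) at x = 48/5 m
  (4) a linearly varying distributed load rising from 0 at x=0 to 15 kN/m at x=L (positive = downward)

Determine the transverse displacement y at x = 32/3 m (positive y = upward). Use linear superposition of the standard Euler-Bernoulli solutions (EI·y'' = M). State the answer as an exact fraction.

Load 1 — point force P=-10 kN at a=8 m (b=L-a=8):
  y_1 = -Pa(L-x)(2Lx-a²-x²)/(6LEI)  [x>a] = -(-10)·8·(16-(32/3))·(2·16·(32/3)-8²-(32/3)²)/(6·16·200000) = 184/50625 m
Load 2 — uniform load w=8 kN/m over full span:
  y_2 = -wx(L³-2Lx²+x³)/(24EI) = -8·(32/3)·(16³-2·16·(32/3)²+(32/3)³)/(24·200000) = -22528/759375 m
Load 3 — applied couple M₀=-17 kN·m at a=48/5 m (b=L-a=32/5):
  y_3 = (M₀x³/(6L)-M₀(x-a)²/2+C₁x)/EI  [x>a] with C₁=M₀(3b²-L²)/(6L)=1768/75 = ((-17)·(32/3)³/(6·16)-(-17)·((32/3)-(48/5))²/2+(1768/75)·(32/3))/200000 = 1462/6328125 m
Load 4 — triangular load w₀=15 kN/m (0→w₀ over full span):
  y_4 = -w₀x(7L⁴-10L²x²+3x⁴)/(360LEI) = -15·(32/3)·(7·16⁴-10·16²·(32/3)²+3·(32/3)⁴)/(360·16·200000) = -4352/151875 m
Superposition: y = Σ y_i = -1033814/18984375 m ≈ -0.054456 m

y(32/3) = -1033814/18984375 m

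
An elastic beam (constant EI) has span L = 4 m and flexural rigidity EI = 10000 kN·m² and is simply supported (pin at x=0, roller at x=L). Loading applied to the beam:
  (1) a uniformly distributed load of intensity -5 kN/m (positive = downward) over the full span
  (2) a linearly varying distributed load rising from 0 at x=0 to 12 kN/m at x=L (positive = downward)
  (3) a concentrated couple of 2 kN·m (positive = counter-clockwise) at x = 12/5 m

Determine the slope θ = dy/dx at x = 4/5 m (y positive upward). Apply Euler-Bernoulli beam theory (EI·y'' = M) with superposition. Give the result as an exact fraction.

θ(4/5) = -281/1171875 rad

Load 1 — uniform load w=-5 kN/m over full span:
  θ_1 = -w(L³-6Lx²+4x³)/(24EI) = -(-5)·(4³-6·4·(4/5)²+4·(4/5)³)/(24·10000) = 33/31250 rad
Load 2 — triangular load w₀=12 kN/m (0→w₀ over full span):
  θ_2 = -w₀(7L⁴-30L²x²+15x⁴)/(360LEI) = -12·(7·4⁴-30·4²·(4/5)²+15·(4/5)⁴)/(360·4·10000) = -1456/1171875 rad
Load 3 — applied couple M₀=2 kN·m at a=12/5 m (b=L-a=8/5):
  θ_3 = (M₀x²/(2L)+C₁)/EI  [x≤a] with C₁=M₀(3b²-L²)/(6L)=-52/75 = (2·(4/5)²/(2·4)+(-52/75))/10000 = -1/18750 rad
Superposition: θ = Σ θ_i = -281/1171875 rad ≈ -0.000240 rad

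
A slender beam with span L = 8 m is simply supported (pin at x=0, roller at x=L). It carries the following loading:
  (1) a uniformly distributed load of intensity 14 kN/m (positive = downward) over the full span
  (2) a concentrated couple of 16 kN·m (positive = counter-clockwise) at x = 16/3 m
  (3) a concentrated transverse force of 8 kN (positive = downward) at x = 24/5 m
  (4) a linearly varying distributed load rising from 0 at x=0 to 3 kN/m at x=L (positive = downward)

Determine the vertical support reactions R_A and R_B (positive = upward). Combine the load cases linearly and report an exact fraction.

Load 1 — uniform load w=14 kN/m over full span:
  R_A = wL/2 = 14·8/2 = 56 kN
  R_B = wL/2 = 14·8/2 = 56 kN
Load 2 — applied couple M₀=16 kN·m at a=16/3 m (b=L-a=8/3):
  R_A = M₀/L = 16/8 = 2 kN
  R_B = -M₀/L = -16/8 = -2 kN
Load 3 — point force P=8 kN at a=24/5 m (b=L-a=16/5):
  R_A = Pb/L = 8·(16/5)/8 = 16/5 kN
  R_B = Pa/L = 8·(24/5)/8 = 24/5 kN
Load 4 — triangular load w₀=3 kN/m (0→w₀ over full span):
  R_A = w₀L/6 = 3·8/6 = 4 kN
  R_B = w₀L/3 = 3·8/3 = 8 kN
Superposition: R_A = 326/5 kN, R_B = 334/5 kN

R_A = 326/5 kN, R_B = 334/5 kN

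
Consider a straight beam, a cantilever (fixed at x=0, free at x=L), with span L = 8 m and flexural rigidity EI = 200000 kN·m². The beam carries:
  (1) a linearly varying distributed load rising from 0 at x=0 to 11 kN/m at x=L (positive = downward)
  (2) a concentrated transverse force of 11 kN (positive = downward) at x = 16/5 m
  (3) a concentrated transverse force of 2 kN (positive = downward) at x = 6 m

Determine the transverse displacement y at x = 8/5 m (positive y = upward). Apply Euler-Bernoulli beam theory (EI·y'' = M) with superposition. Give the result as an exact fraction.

Load 1 — triangular load w₀=11 kN/m (0→w₀ over full span):
  y_1 = (w₀Lx³/12-w₀L²x²/6-w₀x⁵/(120L))/EI = (11·8·(8/5)³/12-11·8²·(8/5)²/6-11·(8/5)⁵/(120·8))/200000 = -198088/146484375 m
Load 2 — point force P=11 kN at a=16/5 m (b=L-a=24/5):
  y_2 = -Px²(3a-x)/(6EI)  [x≤a] = -11·(8/5)²·(3·(16/5)-(8/5))/(6·200000) = -44/234375 m
Load 3 — point force P=2 kN at a=6 m (b=L-a=2):
  y_3 = -Px²(3a-x)/(6EI)  [x≤a] = -2·(8/5)²·(3·6-(8/5))/(6·200000) = -82/1171875 m
Superposition: y = Σ y_i = -235838/146484375 m ≈ -0.001610 m

y(8/5) = -235838/146484375 m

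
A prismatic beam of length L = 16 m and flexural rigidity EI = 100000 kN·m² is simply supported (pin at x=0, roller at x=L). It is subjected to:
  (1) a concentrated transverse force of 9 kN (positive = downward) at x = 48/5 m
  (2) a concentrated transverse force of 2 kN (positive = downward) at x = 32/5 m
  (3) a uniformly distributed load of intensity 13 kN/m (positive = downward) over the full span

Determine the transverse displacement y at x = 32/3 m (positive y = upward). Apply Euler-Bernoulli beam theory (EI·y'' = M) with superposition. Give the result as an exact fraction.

Load 1 — point force P=9 kN at a=48/5 m (b=L-a=32/5):
  y_1 = -Pa(L-x)(2Lx-a²-x²)/(6LEI)  [x>a] = -9·(48/5)·(16-(32/3))·(2·16·(32/3)-(48/5)²-(32/3)²)/(6·16·100000) = -7616/1171875 m
Load 2 — point force P=2 kN at a=32/5 m (b=L-a=48/5):
  y_2 = -Pa(L-x)(2Lx-a²-x²)/(6LEI)  [x>a] = -2·(32/5)·(16-(32/3))·(2·16·(32/3)-(32/5)²-(32/3)²)/(6·16·100000) = -41984/31640625 m
Load 3 — uniform load w=13 kN/m over full span:
  y_3 = -wx(L³-2Lx²+x³)/(24EI) = -13·(32/3)·(16³-2·16·(32/3)²+(32/3)³)/(24·100000) = -73216/759375 m
Superposition: y = Σ y_i = -9894848/94921875 m ≈ -0.104242 m

y(32/3) = -9894848/94921875 m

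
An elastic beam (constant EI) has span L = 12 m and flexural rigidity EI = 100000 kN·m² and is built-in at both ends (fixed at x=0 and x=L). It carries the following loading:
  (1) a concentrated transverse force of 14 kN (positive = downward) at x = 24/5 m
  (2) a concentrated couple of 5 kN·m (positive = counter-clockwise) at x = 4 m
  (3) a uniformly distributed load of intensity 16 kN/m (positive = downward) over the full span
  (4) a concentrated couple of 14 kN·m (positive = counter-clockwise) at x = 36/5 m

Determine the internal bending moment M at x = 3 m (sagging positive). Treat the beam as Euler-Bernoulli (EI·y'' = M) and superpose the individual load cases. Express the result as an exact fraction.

M(3) = 10969/375 kN·m

Load 1 — point force P=14 kN at a=24/5 m (b=L-a=36/5):
  M_1 = Pb²(3a+b)x/L³ - Pab²/L²  [x≤a] = 14·(36/5)²·(3·(24/5)+(36/5))·3/12³ - 14·(24/5)·(36/5)²/12² = 378/125 kN·m
Load 2 — applied couple M₀=5 kN·m at a=4 m (b=L-a=8):
  M_2 = R_Ax - M_A  [x≤a] with R_A=5/9, M_A=0 = (5/9)·3 - 0 = 5/3 kN·m
Load 3 — uniform load w=16 kN/m over full span:
  M_3 = wLx/2 - wL²/12 - wx²/2 = 16·12·3/2 - 16·12²/12 - 16·3²/2 = 24 kN·m
Load 4 — applied couple M₀=14 kN·m at a=36/5 m (b=L-a=24/5):
  M_4 = R_Ax - M_A  [x≤a] with R_A=42/25, M_A=112/25 = (42/25)·3 - (112/25) = 14/25 kN·m
Superposition: M = Σ M_i = 10969/375 kN·m ≈ 29.250667 kN·m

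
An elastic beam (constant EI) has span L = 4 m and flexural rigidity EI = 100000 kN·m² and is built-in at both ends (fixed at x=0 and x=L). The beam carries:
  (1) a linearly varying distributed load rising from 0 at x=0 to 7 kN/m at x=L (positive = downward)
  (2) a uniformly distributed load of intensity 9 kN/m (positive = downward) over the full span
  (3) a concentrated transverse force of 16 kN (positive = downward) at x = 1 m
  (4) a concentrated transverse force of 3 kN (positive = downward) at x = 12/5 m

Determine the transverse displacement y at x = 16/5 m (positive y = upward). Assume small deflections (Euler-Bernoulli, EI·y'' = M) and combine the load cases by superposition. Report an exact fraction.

Load 1 — triangular load w₀=7 kN/m (0→w₀ over full span):
  y_1 = -w₀x²(L-x)²(x+2L)/(120LEI) = -7·(16/5)²·(4-(16/5))²·((16/5)+2·4)/(120·4·100000) = -1568/146484375 m
Load 2 — uniform load w=9 kN/m over full span:
  y_2 = -wx²(L-x)²/(24EI) = -9·(16/5)²·(4-(16/5))²/(24·100000) = -48/1953125 m
Load 3 — point force P=16 kN at a=1 m (b=L-a=3):
  y_3 = -Pa²(L-x)²(3bL-(3b+a)(L-x))/(6L³EI)  [x>a] = -16·1²·(4-(16/5))²·(3·3·4-(3·3+1)·(4-(16/5)))/(6·4³·100000) = -7/937500 m
Load 4 — point force P=3 kN at a=12/5 m (b=L-a=8/5):
  y_4 = -Pa²(L-x)²(3bL-(3b+a)(L-x))/(6L³EI)  [x>a] = -3·(12/5)²·(4-(16/5))²·(3·(8/5)·4-(3·(8/5)+(12/5))·(4-(16/5)))/(6·4³·100000) = -189/48828125 m
Superposition: y = Σ y_i = -1821/39062500 m ≈ -0.000047 m

y(16/5) = -1821/39062500 m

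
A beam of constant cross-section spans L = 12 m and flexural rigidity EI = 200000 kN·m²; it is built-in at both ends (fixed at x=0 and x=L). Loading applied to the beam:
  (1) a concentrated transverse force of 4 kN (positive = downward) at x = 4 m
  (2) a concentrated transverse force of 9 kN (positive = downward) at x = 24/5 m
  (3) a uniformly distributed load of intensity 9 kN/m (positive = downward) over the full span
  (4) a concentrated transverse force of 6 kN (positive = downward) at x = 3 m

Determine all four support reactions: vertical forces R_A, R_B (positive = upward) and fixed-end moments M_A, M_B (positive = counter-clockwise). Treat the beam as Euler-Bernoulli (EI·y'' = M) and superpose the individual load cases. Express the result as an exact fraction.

R_A = 3664303/54000 kN, M_A = 1267093/9000 kN·m, R_B = 3193697/54000 kN, M_B = -1127687/9000 kN·m

Load 1 — point force P=4 kN at a=4 m (b=L-a=8):
  R_A = Pb²(3a+b)/L³ = 4·8²·(3·4+8)/12³ = 80/27 kN
  M_A = Pab²/L² = 4·4·8²/12² = 64/9 kN·m
  R_B = Pa²(a+3b)/L³ = 4·4²·(4+3·8)/12³ = 28/27 kN
  M_B = -Pa²b/L² = -4·4²·8/12² = -32/9 kN·m
Load 2 — point force P=9 kN at a=24/5 m (b=L-a=36/5):
  R_A = Pb²(3a+b)/L³ = 9·(36/5)²·(3·(24/5)+(36/5))/12³ = 729/125 kN
  M_A = Pab²/L² = 9·(24/5)·(36/5)²/12² = 1944/125 kN·m
  R_B = Pa²(a+3b)/L³ = 9·(24/5)²·((24/5)+3·(36/5))/12³ = 396/125 kN
  M_B = -Pa²b/L² = -9·(24/5)²·(36/5)/12² = -1296/125 kN·m
Load 3 — uniform load w=9 kN/m over full span:
  R_A = wL/2 = 9·12/2 = 54 kN
  M_A = wL²/12 = 9·12²/12 = 108 kN·m
  R_B = wL/2 = 9·12/2 = 54 kN
  M_B = -wL²/12 = -9·12²/12 = -108 kN·m
Load 4 — point force P=6 kN at a=3 m (b=L-a=9):
  R_A = Pb²(3a+b)/L³ = 6·9²·(3·3+9)/12³ = 81/16 kN
  M_A = Pab²/L² = 6·3·9²/12² = 81/8 kN·m
  R_B = Pa²(a+3b)/L³ = 6·3²·(3+3·9)/12³ = 15/16 kN
  M_B = -Pa²b/L² = -6·3²·9/12² = -27/8 kN·m
Superposition: R_A = 3664303/54000 kN, M_A = 1267093/9000 kN·m, R_B = 3193697/54000 kN, M_B = -1127687/9000 kN·m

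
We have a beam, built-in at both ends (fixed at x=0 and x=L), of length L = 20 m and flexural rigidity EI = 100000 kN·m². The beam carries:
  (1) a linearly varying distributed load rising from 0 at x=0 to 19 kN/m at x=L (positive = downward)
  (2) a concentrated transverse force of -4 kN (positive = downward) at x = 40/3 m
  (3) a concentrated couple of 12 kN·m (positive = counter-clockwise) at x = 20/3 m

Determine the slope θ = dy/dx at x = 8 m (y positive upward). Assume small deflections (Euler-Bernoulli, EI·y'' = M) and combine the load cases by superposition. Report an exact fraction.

θ(8) = -959/281250 rad

Load 1 — triangular load w₀=19 kN/m (0→w₀ over full span):
  θ_1 = -w₀(2x(L-x)(L-2x)(x+2L)+x²(L-x)²)/(120LEI) = -19·(2·8·(20-8)·(20-2·8)·(8+2·20)+8²·(20-8)²)/(120·20·100000) = -57/15625 rad
Load 2 — point force P=-4 kN at a=40/3 m (b=L-a=20/3):
  θ_2 = -Pb²x(2aL-(3a+b)x)/(2L³EI)  [x≤a] = -(-4)·(20/3)²·8·(2·(40/3)·20-(3·(40/3)+(20/3))·8)/(2·20³·100000) = 4/28125 rad
Load 3 — applied couple M₀=12 kN·m at a=20/3 m (b=L-a=40/3):
  θ_3 = (R_Ax²/2 - M_Ax - M₀(x-a))/EI  [x>a] with R_A=4/5, M_A=0 = ((4/5)·8²/2 - 0·8 - 12·(8-(20/3)))/100000 = 3/31250 rad
Superposition: θ = Σ θ_i = -959/281250 rad ≈ -0.003410 rad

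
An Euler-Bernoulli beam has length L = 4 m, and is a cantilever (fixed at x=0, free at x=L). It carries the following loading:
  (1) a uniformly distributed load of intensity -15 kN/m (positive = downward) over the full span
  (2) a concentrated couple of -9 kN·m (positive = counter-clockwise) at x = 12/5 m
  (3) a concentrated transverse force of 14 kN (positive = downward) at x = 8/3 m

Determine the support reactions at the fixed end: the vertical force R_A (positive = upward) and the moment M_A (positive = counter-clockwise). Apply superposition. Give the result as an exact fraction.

Load 1 — uniform load w=-15 kN/m over full span:
  R_A = wL = (-15)·4 = -60 kN
  M_A = wL²/2 = (-15)·4²/2 = -120 kN·m
Load 2 — applied couple M₀=-9 kN·m at a=12/5 m (b=L-a=8/5):
  R_A = 0 kN
  M_A = -M₀ = -(-9) = 9 kN·m
Load 3 — point force P=14 kN at a=8/3 m (b=L-a=4/3):
  R_A = P = 14 kN
  M_A = Pa = 14·(8/3) = 112/3 kN·m
Superposition: R_A = -46 kN, M_A = -221/3 kN·m

R_A = -46 kN, M_A = -221/3 kN·m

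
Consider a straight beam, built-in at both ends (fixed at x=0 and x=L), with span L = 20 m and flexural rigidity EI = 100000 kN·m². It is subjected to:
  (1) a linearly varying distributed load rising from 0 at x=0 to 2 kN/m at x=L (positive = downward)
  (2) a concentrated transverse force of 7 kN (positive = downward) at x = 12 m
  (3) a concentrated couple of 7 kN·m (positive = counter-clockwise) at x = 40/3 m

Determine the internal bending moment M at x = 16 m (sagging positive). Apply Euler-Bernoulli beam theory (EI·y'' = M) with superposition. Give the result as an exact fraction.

M(16) = -352/125 kN·m

Load 1 — triangular load w₀=2 kN/m (0→w₀ over full span):
  M_1 = 3w₀Lx/20 - w₀L²/30 - w₀x³/(6L) = 3·2·20·16/20 - 2·20²/30 - 2·16³/(6·20) = 16/15 kN·m
Load 2 — point force P=7 kN at a=12 m (b=L-a=8):
  M_2 = Pa²(a+3b)(L-x)/L³ - Pa²b/L²  [x>a] = 7·12²·(12+3·8)·(20-16)/20³ - 7·12²·8/20² = -252/125 kN·m
Load 3 — applied couple M₀=7 kN·m at a=40/3 m (b=L-a=20/3):
  M_3 = R_Ax - M_A - M₀  [x>a] with R_A=7/15, M_A=7/3 = (7/15)·16 - (7/3) - 7 = -28/15 kN·m
Superposition: M = Σ M_i = -352/125 kN·m ≈ -2.816000 kN·m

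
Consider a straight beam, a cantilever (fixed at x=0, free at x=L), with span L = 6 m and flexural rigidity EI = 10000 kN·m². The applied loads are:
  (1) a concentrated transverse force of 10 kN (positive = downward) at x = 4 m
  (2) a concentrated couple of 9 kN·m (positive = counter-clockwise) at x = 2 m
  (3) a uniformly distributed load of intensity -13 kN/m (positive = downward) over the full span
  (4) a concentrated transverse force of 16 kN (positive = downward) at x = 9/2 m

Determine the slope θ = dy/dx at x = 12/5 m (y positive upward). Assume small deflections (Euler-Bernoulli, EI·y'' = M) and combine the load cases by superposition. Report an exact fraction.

Load 1 — point force P=10 kN at a=4 m (b=L-a=2):
  θ_1 = -Px(2a-x)/(2EI)  [x≤a] = -10·(12/5)·(2·4-(12/5))/(2·10000) = -21/3125 rad
Load 2 — applied couple M₀=9 kN·m at a=2 m (b=L-a=4):
  θ_2 = M₀a/EI  [x>a] = 9·2/10000 = 9/5000 rad
Load 3 — uniform load w=-13 kN/m over full span:
  θ_3 = -wx(x²-3Lx+3L²)/(6EI) = -(-13)·(12/5)·((12/5)²-3·6·(12/5)+3·6²)/(6·10000) = 5733/156250 rad
Load 4 — point force P=16 kN at a=9/2 m (b=L-a=3/2):
  θ_4 = -Px(2a-x)/(2EI)  [x≤a] = -16·(12/5)·(2·(9/2)-(12/5))/(2·10000) = -198/15625 rad
Superposition: θ = Σ θ_i = 11937/625000 rad ≈ 0.019099 rad

θ(12/5) = 11937/625000 rad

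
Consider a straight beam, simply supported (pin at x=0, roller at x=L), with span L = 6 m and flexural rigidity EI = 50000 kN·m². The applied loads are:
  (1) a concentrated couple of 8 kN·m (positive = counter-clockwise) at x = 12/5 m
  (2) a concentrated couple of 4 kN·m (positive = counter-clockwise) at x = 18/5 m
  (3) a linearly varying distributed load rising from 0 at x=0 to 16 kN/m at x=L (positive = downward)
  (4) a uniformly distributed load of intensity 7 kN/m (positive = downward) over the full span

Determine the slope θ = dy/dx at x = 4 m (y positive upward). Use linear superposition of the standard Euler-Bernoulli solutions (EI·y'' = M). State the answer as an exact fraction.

θ(4) = 14141/11250000 rad

Load 1 — applied couple M₀=8 kN·m at a=12/5 m (b=L-a=18/5):
  θ_1 = (M₀x²/(2L)-M₀(x-a)+C₁)/EI  [x>a] with C₁=M₀(3b²-L²)/(6L)=16/25 = (8·4²/(2·6)-8·(4-(12/5))+(16/25))/50000 = -7/234375 rad
Load 2 — applied couple M₀=4 kN·m at a=18/5 m (b=L-a=12/5):
  θ_2 = (M₀x²/(2L)-M₀(x-a)+C₁)/EI  [x>a] with C₁=M₀(3b²-L²)/(6L)=-52/25 = (4·4²/(2·6)-4·(4-(18/5))+(-52/25))/50000 = 31/937500 rad
Load 3 — triangular load w₀=16 kN/m (0→w₀ over full span):
  θ_3 = -w₀(7L⁴-30L²x²+15x⁴)/(360LEI) = -16·(7·6⁴-30·6²·4²+15·4⁴)/(360·6·50000) = 91/140625 rad
Load 4 — uniform load w=7 kN/m over full span:
  θ_4 = -w(L³-6Lx²+4x³)/(24EI) = -7·(6³-6·6·4²+4·4³)/(24·50000) = 91/150000 rad
Superposition: θ = Σ θ_i = 14141/11250000 rad ≈ 0.001257 rad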